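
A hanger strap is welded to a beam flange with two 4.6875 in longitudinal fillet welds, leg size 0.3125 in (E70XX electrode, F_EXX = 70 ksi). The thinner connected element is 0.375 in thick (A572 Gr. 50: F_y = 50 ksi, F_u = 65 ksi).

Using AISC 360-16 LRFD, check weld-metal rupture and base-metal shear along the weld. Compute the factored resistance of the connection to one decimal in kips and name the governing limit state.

Weld metal: throat = 0.707×0.3125 = 0.22094 in, L = 2×4.6875 = 9.375 in. φR_n = 0.75 × 0.6 × 70 × 0.22094 × 9.375 = 65.2 kips.
Base metal shear (0.375 in plate): yield φR_n = 1.0×0.6×50×0.375×9.375 = 105.5 kips; rupture φR_n = 0.75×0.6×65×0.375×9.375 = 102.8 kips; take 102.8 kips (rupture).
Governing: min(65.2, 102.8) = 65.2 kips → weld metal.

65.2 kips (weld metal governs)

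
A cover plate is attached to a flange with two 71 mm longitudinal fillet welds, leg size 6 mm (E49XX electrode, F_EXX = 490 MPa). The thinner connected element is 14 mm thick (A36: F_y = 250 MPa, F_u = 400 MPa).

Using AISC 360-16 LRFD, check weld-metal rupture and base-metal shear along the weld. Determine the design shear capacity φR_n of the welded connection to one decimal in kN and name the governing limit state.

Weld metal: throat = 0.707×6 = 4.242 mm, L = 2×71 = 142 mm. φR_n = 0.75 × 0.6 × 490 × 4.242 × 142 = 132.8 kN.
Base metal shear (14 mm plate): yield φR_n = 1.0×0.6×250×14×142 = 298.2 kN; rupture φR_n = 0.75×0.6×400×14×142 = 357.8 kN; take 298.2 kN (yield).
Governing: min(132.8, 298.2) = 132.8 kN → weld metal.

132.8 kN (weld metal governs)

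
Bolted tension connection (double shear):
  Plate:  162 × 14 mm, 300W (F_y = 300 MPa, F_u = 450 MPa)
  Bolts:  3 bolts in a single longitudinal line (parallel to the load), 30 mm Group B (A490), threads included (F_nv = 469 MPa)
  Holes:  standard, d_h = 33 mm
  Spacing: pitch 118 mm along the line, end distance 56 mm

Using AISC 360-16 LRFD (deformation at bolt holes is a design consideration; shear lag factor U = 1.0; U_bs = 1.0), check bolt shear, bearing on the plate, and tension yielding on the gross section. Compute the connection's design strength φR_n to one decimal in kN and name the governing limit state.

612.4 kN (gross-section yield governs)

Bolt shear: A_b = π(30)²/4 = 706.86 mm². φR_n = 0.75 × 469 × 706.86 × 3 × 2 = 1491.8 kN.
Bearing (14 mm plate, F_u = 450 MPa): end bolts L_c = 56 − 33/2 = 39.5, R_n = min(1.2×39.5×14×450, 2.4×30×14×450) = 298.62 kN/bolt; interior L_c = 118 − 33 = 85, R_n = 453.6 kN/bolt. φR_n = 0.75 × (1×298.62 + 2×453.6) = 904.4 kN.
Tension yield (gross): A_g = 162×14 = 2268 mm². φR_n = 0.90 × 300 × 2268 = 612.4 kN.
Governing: min(1491.8, 904.4, 612.4) = 612.4 kN → gross-section yield.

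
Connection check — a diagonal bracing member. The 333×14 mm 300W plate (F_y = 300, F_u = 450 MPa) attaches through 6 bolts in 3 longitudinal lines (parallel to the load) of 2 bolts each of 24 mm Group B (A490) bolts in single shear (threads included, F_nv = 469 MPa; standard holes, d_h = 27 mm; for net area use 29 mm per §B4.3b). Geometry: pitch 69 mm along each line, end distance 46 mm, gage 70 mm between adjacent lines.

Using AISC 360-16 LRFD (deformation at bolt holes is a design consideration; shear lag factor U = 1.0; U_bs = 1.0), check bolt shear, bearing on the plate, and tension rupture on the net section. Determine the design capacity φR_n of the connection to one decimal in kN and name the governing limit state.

954.8 kN (bolt shear governs)

Bolt shear: A_b = π(24)²/4 = 452.39 mm². φR_n = 0.75 × 469 × 452.39 × 6 × 1 = 954.8 kN.
Bearing (14 mm plate, F_u = 450 MPa): end bolts L_c = 46 − 27/2 = 32.5, R_n = min(1.2×32.5×14×450, 2.4×24×14×450) = 245.7 kN/bolt; interior L_c = 69 − 27 = 42, R_n = 317.52 kN/bolt. φR_n = 0.75 × (3×245.7 + 3×317.52) = 1267.2 kN.
Tension rupture (net): A_n = (333 − 3×29)×14 = 3444 mm² (U = 1.0, A_e = A_n). φR_n = 0.75 × 450 × 3444 = 1162.4 kN.
Governing: min(954.8, 1267.2, 1162.4) = 954.8 kN → bolt shear.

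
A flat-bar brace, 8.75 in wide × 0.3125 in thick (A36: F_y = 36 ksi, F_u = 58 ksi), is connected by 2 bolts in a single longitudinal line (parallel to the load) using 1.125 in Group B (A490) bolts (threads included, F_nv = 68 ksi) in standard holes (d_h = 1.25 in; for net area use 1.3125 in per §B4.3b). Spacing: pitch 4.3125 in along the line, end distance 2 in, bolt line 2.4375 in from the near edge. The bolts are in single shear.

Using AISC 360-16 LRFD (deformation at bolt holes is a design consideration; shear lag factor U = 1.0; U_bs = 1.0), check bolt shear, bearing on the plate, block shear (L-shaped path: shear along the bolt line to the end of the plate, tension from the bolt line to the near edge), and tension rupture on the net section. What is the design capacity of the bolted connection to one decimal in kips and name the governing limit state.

Bolt shear: A_b = π(1.125)²/4 = 0.99402 in². φR_n = 0.75 × 68 × 0.99402 × 2 × 1 = 101.4 kips.
Bearing (0.3125 in plate, F_u = 58 ksi): end bolts L_c = 2 − 1.25/2 = 1.375, R_n = min(1.2×1.375×0.3125×58, 2.4×1.125×0.3125×58) = 29.906 kips/bolt; interior L_c = 4.3125 − 1.25 = 3.0625, R_n = 48.938 kips/bolt. φR_n = 0.75 × (1×29.906 + 1×48.938) = 59.1 kips.
Block shear: shear path 1×[2+1×4.3125] = 1×6.3125 in, A_gv = 1.9727, A_nv = 1×(6.3125 − 1.5×1.3125)×0.3125 = 1.3574 in²; tension to near edge: (2.4375 − 0.5×1.3125)×0.3125 = 0.55664 in². R_n = min(0.6×58×1.3574, 0.6×36×1.9727) + 1.0×58×0.55664 = min(47.238, 42.61) + 32.285 = 74.895 kips. φR_n = 0.75 × 74.895 = 56.2 kips.
Tension rupture (net): A_n = (8.75 − 1×1.3125)×0.3125 = 2.3242 in² (U = 1.0, A_e = A_n). φR_n = 0.75 × 58 × 2.3242 = 101.1 kips.
Governing: min(101.4, 59.1, 56.2, 101.1) = 56.2 kips → block shear.

56.2 kips (block shear governs)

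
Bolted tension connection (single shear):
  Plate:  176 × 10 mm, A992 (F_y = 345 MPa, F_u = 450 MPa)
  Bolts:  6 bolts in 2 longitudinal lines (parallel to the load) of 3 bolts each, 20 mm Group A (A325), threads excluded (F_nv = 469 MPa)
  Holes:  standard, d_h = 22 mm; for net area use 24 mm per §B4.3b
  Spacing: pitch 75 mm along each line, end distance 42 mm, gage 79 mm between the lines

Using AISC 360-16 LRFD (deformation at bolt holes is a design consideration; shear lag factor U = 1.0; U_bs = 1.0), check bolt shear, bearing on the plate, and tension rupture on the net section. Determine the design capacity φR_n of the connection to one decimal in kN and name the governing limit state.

432.0 kN (net-section rupture governs)

Bolt shear: A_b = π(20)²/4 = 314.16 mm². φR_n = 0.75 × 469 × 314.16 × 6 × 1 = 663.0 kN.
Bearing (10 mm plate, F_u = 450 MPa): end bolts L_c = 42 − 22/2 = 31, R_n = min(1.2×31×10×450, 2.4×20×10×450) = 167.4 kN/bolt; interior L_c = 75 − 22 = 53, R_n = 216 kN/bolt. φR_n = 0.75 × (2×167.4 + 4×216) = 899.1 kN.
Tension rupture (net): A_n = (176 − 2×24)×10 = 1280 mm² (U = 1.0, A_e = A_n). φR_n = 0.75 × 450 × 1280 = 432.0 kN.
Governing: min(663.0, 899.1, 432.0) = 432.0 kN → net-section rupture.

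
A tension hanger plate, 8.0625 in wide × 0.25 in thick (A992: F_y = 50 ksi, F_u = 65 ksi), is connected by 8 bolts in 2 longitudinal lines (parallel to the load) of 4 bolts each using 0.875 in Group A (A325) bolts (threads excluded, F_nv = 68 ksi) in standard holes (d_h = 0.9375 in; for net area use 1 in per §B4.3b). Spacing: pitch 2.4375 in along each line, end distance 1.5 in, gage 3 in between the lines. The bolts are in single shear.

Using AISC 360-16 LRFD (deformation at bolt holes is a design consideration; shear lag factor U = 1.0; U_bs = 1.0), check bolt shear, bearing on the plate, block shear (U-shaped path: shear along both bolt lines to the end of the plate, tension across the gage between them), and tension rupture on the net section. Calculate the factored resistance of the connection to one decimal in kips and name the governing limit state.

Bolt shear: A_b = π(0.875)²/4 = 0.60132 in². φR_n = 0.75 × 68 × 0.60132 × 8 × 1 = 245.3 kips.
Bearing (0.25 in plate, F_u = 65 ksi): end bolts L_c = 1.5 − 0.9375/2 = 1.03125, R_n = min(1.2×1.03125×0.25×65, 2.4×0.875×0.25×65) = 20.109 kips/bolt; interior L_c = 2.4375 − 0.9375 = 1.5, R_n = 29.25 kips/bolt. φR_n = 0.75 × (2×20.109 + 6×29.25) = 161.8 kips.
Block shear: shear path 2×[1.5+3×2.4375] = 2×8.8125 in, A_gv = 4.4063, A_nv = 2×(8.8125 − 3.5×1)×0.25 = 2.6563 in²; tension across gage: (3 − 1×1)×0.25 = 0.5 in². R_n = min(0.6×65×2.6563, 0.6×50×4.4063) + 1.0×65×0.5 = min(103.6, 132.19) + 32.5 = 136.1 kips. φR_n = 0.75 × 136.1 = 102.1 kips.
Tension rupture (net): A_n = (8.0625 − 2×1)×0.25 = 1.5156 in² (U = 1.0, A_e = A_n). φR_n = 0.75 × 65 × 1.5156 = 73.9 kips.
Governing: min(245.3, 161.8, 102.1, 73.9) = 73.9 kips → net-section rupture.

73.9 kips (net-section rupture governs)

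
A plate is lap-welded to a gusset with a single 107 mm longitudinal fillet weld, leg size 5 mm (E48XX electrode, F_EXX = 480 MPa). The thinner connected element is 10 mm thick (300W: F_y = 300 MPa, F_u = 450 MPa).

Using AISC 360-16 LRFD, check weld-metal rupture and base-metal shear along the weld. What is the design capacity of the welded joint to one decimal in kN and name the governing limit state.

81.7 kN (weld metal governs)

Weld metal: throat = 0.707×5 = 3.535 mm, L = 107 mm. φR_n = 0.75 × 0.6 × 480 × 3.535 × 107 = 81.7 kN.
Base metal shear (10 mm plate): yield φR_n = 1.0×0.6×300×10×107 = 192.6 kN; rupture φR_n = 0.75×0.6×450×10×107 = 216.7 kN; take 192.6 kN (yield).
Governing: min(81.7, 192.6) = 81.7 kN → weld metal.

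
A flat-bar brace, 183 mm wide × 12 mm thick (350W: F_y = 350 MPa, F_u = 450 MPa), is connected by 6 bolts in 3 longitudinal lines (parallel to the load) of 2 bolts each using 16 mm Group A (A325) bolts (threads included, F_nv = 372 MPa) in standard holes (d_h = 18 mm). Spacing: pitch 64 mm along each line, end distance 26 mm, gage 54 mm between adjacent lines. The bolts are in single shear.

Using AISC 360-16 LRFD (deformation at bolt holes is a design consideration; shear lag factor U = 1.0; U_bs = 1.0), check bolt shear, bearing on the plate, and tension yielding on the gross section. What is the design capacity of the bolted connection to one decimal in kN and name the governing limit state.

Bolt shear: A_b = π(16)²/4 = 201.06 mm². φR_n = 0.75 × 372 × 201.06 × 6 × 1 = 336.6 kN.
Bearing (12 mm plate, F_u = 450 MPa): end bolts L_c = 26 − 18/2 = 17, R_n = min(1.2×17×12×450, 2.4×16×12×450) = 110.16 kN/bolt; interior L_c = 64 − 18 = 46, R_n = 207.36 kN/bolt. φR_n = 0.75 × (3×110.16 + 3×207.36) = 714.4 kN.
Tension yield (gross): A_g = 183×12 = 2196 mm². φR_n = 0.90 × 350 × 2196 = 691.7 kN.
Governing: min(336.6, 714.4, 691.7) = 336.6 kN → bolt shear.

336.6 kN (bolt shear governs)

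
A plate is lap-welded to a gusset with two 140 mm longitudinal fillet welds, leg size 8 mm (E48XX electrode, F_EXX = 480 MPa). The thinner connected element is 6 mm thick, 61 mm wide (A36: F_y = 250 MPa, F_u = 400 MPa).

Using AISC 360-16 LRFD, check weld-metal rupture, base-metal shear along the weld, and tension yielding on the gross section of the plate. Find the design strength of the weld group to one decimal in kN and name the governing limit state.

82.4 kN (gross-section yield governs)

Weld metal: throat = 0.707×8 = 5.656 mm, L = 2×140 = 280 mm. φR_n = 0.75 × 0.6 × 480 × 5.656 × 280 = 342.1 kN.
Base metal shear (6 mm plate): yield φR_n = 1.0×0.6×250×6×280 = 252.0 kN; rupture φR_n = 0.75×0.6×400×6×280 = 302.4 kN; take 252.0 kN (yield).
Tension yield (gross): A_g = 61×6 = 366 mm². φR_n = 0.90 × 250 × 366 = 82.4 kN.
Governing: min(342.1, 252.0, 82.4) = 82.4 kN → gross-section yield.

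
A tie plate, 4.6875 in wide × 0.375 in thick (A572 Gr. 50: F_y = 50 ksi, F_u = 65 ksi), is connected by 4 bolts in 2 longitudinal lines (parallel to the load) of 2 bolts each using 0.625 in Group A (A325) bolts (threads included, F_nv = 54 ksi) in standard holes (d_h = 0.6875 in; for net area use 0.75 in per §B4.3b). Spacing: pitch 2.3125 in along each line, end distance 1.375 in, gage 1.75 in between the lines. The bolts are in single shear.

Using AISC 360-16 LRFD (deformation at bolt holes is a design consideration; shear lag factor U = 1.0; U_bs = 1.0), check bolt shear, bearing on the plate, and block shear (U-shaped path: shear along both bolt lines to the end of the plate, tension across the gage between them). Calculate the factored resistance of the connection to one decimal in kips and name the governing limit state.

Bolt shear: A_b = π(0.625)²/4 = 0.3068 in². φR_n = 0.75 × 54 × 0.3068 × 4 × 1 = 49.7 kips.
Bearing (0.375 in plate, F_u = 65 ksi): end bolts L_c = 1.375 − 0.6875/2 = 1.03125, R_n = min(1.2×1.03125×0.375×65, 2.4×0.625×0.375×65) = 30.164 kips/bolt; interior L_c = 2.3125 − 0.6875 = 1.625, R_n = 36.563 kips/bolt. φR_n = 0.75 × (2×30.164 + 2×36.563) = 100.1 kips.
Block shear: shear path 2×[1.375+1×2.3125] = 2×3.6875 in, A_gv = 2.7656, A_nv = 2×(3.6875 − 1.5×0.75)×0.375 = 1.9219 in²; tension across gage: (1.75 − 1×0.75)×0.375 = 0.375 in². R_n = min(0.6×65×1.9219, 0.6×50×2.7656) + 1.0×65×0.375 = min(74.954, 82.968) + 24.375 = 99.329 kips. φR_n = 0.75 × 99.329 = 74.5 kips.
Governing: min(49.7, 100.1, 74.5) = 49.7 kips → bolt shear.

49.7 kips (bolt shear governs)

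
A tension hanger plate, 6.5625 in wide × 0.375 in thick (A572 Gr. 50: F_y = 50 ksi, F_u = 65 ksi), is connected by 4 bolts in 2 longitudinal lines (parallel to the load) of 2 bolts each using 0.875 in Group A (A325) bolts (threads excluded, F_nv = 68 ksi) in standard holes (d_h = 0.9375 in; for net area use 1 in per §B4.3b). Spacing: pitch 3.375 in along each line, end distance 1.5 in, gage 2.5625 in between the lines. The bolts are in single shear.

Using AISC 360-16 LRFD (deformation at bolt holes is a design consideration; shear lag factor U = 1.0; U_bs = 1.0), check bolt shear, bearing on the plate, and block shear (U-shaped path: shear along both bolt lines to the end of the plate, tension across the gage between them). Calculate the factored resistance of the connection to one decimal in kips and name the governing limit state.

Bolt shear: A_b = π(0.875)²/4 = 0.60132 in². φR_n = 0.75 × 68 × 0.60132 × 4 × 1 = 122.7 kips.
Bearing (0.375 in plate, F_u = 65 ksi): end bolts L_c = 1.5 − 0.9375/2 = 1.03125, R_n = min(1.2×1.03125×0.375×65, 2.4×0.875×0.375×65) = 30.164 kips/bolt; interior L_c = 3.375 − 0.9375 = 2.4375, R_n = 51.188 kips/bolt. φR_n = 0.75 × (2×30.164 + 2×51.188) = 122.0 kips.
Block shear: shear path 2×[1.5+1×3.375] = 2×4.875 in, A_gv = 3.6563, A_nv = 2×(4.875 − 1.5×1)×0.375 = 2.5313 in²; tension across gage: (2.5625 − 1×1)×0.375 = 0.58594 in². R_n = min(0.6×65×2.5313, 0.6×50×3.6563) + 1.0×65×0.58594 = min(98.721, 109.69) + 38.086 = 136.81 kips. φR_n = 0.75 × 136.81 = 102.6 kips.
Governing: min(122.7, 122.0, 102.6) = 102.6 kips → block shear.

102.6 kips (block shear governs)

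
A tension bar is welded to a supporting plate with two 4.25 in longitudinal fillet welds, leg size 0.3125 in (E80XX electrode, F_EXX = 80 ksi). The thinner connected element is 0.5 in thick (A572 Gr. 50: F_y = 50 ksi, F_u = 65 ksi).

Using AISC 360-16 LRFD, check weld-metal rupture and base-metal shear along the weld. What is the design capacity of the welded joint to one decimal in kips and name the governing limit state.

Weld metal: throat = 0.707×0.3125 = 0.22094 in, L = 2×4.25 = 8.5 in. φR_n = 0.75 × 0.6 × 80 × 0.22094 × 8.5 = 67.6 kips.
Base metal shear (0.5 in plate): yield φR_n = 1.0×0.6×50×0.5×8.5 = 127.5 kips; rupture φR_n = 0.75×0.6×65×0.5×8.5 = 124.3 kips; take 124.3 kips (rupture).
Governing: min(67.6, 124.3) = 67.6 kips → weld metal.

67.6 kips (weld metal governs)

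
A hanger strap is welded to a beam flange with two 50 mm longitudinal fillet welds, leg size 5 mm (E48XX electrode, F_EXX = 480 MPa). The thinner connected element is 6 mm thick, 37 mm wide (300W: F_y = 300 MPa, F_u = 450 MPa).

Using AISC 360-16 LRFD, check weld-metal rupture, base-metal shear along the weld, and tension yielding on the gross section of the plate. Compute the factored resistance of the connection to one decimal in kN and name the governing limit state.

59.9 kN (gross-section yield governs)

Weld metal: throat = 0.707×5 = 3.535 mm, L = 2×50 = 100 mm. φR_n = 0.75 × 0.6 × 480 × 3.535 × 100 = 76.4 kN.
Base metal shear (6 mm plate): yield φR_n = 1.0×0.6×300×6×100 = 108.0 kN; rupture φR_n = 0.75×0.6×450×6×100 = 121.5 kN; take 108.0 kN (yield).
Tension yield (gross): A_g = 37×6 = 222 mm². φR_n = 0.90 × 300 × 222 = 59.9 kN.
Governing: min(76.4, 108.0, 59.9) = 59.9 kN → gross-section yield.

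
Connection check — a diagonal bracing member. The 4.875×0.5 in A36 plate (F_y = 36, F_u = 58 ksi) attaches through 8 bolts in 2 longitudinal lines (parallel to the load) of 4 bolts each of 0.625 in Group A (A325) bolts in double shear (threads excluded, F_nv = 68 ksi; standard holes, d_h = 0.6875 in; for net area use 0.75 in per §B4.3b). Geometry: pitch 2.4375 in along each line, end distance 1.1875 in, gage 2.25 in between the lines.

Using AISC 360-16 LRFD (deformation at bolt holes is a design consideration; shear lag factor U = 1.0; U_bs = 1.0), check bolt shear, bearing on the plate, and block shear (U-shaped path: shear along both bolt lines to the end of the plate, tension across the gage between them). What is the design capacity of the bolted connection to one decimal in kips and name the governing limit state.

170.3 kips (block shear governs)

Bolt shear: A_b = π(0.625)²/4 = 0.3068 in². φR_n = 0.75 × 68 × 0.3068 × 8 × 2 = 250.3 kips.
Bearing (0.5 in plate, F_u = 58 ksi): end bolts L_c = 1.1875 − 0.6875/2 = 0.84375, R_n = min(1.2×0.84375×0.5×58, 2.4×0.625×0.5×58) = 29.363 kips/bolt; interior L_c = 2.4375 − 0.6875 = 1.75, R_n = 43.5 kips/bolt. φR_n = 0.75 × (2×29.363 + 6×43.5) = 239.8 kips.
Block shear: shear path 2×[1.1875+3×2.4375] = 2×8.5 in, A_gv = 8.5, A_nv = 2×(8.5 − 3.5×0.75)×0.5 = 5.875 in²; tension across gage: (2.25 − 1×0.75)×0.5 = 0.75 in². R_n = min(0.6×58×5.875, 0.6×36×8.5) + 1.0×58×0.75 = min(204.45, 183.6) + 43.5 = 227.1 kips. φR_n = 0.75 × 227.1 = 170.3 kips.
Governing: min(250.3, 239.8, 170.3) = 170.3 kips → block shear.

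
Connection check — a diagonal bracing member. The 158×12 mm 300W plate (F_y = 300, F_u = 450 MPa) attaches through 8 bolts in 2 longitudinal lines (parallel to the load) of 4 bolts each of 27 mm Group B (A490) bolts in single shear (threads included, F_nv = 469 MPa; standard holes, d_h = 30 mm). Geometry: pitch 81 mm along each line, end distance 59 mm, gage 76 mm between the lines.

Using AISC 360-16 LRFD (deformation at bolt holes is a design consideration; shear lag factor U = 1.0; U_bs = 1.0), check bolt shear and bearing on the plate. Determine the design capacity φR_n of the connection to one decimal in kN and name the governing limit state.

1611.2 kN (bolt shear governs)

Bolt shear: A_b = π(27)²/4 = 572.56 mm². φR_n = 0.75 × 469 × 572.56 × 8 × 1 = 1611.2 kN.
Bearing (12 mm plate, F_u = 450 MPa): end bolts L_c = 59 − 30/2 = 44, R_n = min(1.2×44×12×450, 2.4×27×12×450) = 285.12 kN/bolt; interior L_c = 81 − 30 = 51, R_n = 330.48 kN/bolt. φR_n = 0.75 × (2×285.12 + 6×330.48) = 1914.8 kN.
Governing: min(1611.2, 1914.8) = 1611.2 kN → bolt shear.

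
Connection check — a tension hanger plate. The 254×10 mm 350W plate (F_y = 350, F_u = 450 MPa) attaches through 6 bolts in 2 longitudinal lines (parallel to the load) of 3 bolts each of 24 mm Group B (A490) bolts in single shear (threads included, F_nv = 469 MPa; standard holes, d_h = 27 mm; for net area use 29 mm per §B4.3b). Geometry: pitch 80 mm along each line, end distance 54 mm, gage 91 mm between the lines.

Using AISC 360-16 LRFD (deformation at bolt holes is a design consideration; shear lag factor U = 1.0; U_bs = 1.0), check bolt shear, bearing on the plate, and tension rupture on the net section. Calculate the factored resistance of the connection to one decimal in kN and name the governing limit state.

661.5 kN (net-section rupture governs)

Bolt shear: A_b = π(24)²/4 = 452.39 mm². φR_n = 0.75 × 469 × 452.39 × 6 × 1 = 954.8 kN.
Bearing (10 mm plate, F_u = 450 MPa): end bolts L_c = 54 − 27/2 = 40.5, R_n = min(1.2×40.5×10×450, 2.4×24×10×450) = 218.7 kN/bolt; interior L_c = 80 − 27 = 53, R_n = 259.2 kN/bolt. φR_n = 0.75 × (2×218.7 + 4×259.2) = 1105.7 kN.
Tension rupture (net): A_n = (254 − 2×29)×10 = 1960 mm² (U = 1.0, A_e = A_n). φR_n = 0.75 × 450 × 1960 = 661.5 kN.
Governing: min(954.8, 1105.7, 661.5) = 661.5 kN → net-section rupture.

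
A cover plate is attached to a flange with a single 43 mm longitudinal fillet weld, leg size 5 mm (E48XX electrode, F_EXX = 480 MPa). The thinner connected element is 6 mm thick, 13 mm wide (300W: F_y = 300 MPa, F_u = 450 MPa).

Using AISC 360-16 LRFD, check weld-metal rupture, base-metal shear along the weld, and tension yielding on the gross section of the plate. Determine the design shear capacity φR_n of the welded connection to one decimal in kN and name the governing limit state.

Weld metal: throat = 0.707×5 = 3.535 mm, L = 43 mm. φR_n = 0.75 × 0.6 × 480 × 3.535 × 43 = 32.8 kN.
Base metal shear (6 mm plate): yield φR_n = 1.0×0.6×300×6×43 = 46.4 kN; rupture φR_n = 0.75×0.6×450×6×43 = 52.2 kN; take 46.4 kN (yield).
Tension yield (gross): A_g = 13×6 = 78 mm². φR_n = 0.90 × 300 × 78 = 21.1 kN.
Governing: min(32.8, 46.4, 21.1) = 21.1 kN → gross-section yield.

21.1 kN (gross-section yield governs)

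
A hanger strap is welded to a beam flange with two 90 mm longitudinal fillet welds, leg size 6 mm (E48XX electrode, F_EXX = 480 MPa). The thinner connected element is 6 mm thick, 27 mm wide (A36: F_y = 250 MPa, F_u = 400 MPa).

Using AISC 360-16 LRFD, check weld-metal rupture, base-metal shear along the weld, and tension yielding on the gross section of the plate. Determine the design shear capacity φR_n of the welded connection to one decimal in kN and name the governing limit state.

Weld metal: throat = 0.707×6 = 4.242 mm, L = 2×90 = 180 mm. φR_n = 0.75 × 0.6 × 480 × 4.242 × 180 = 164.9 kN.
Base metal shear (6 mm plate): yield φR_n = 1.0×0.6×250×6×180 = 162.0 kN; rupture φR_n = 0.75×0.6×400×6×180 = 194.4 kN; take 162.0 kN (yield).
Tension yield (gross): A_g = 27×6 = 162 mm². φR_n = 0.90 × 250 × 162 = 36.5 kN.
Governing: min(164.9, 162.0, 36.5) = 36.5 kN → gross-section yield.

36.5 kN (gross-section yield governs)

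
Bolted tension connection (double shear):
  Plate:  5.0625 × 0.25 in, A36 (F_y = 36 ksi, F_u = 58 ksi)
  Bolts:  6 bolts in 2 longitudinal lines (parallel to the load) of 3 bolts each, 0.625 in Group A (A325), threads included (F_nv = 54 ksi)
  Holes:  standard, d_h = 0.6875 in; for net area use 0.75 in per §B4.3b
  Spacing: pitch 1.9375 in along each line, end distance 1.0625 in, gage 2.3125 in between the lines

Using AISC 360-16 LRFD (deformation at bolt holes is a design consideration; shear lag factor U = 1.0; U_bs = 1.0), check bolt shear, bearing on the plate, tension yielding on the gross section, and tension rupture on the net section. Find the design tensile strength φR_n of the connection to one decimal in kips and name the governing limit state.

Bolt shear: A_b = π(0.625)²/4 = 0.3068 in². φR_n = 0.75 × 54 × 0.3068 × 6 × 2 = 149.1 kips.
Bearing (0.25 in plate, F_u = 58 ksi): end bolts L_c = 1.0625 − 0.6875/2 = 0.71875, R_n = min(1.2×0.71875×0.25×58, 2.4×0.625×0.25×58) = 12.506 kips/bolt; interior L_c = 1.9375 − 0.6875 = 1.25, R_n = 21.75 kips/bolt. φR_n = 0.75 × (2×12.506 + 4×21.75) = 84.0 kips.
Tension yield (gross): A_g = 5.0625×0.25 = 1.2656 in². φR_n = 0.90 × 36 × 1.2656 = 41.0 kips.
Tension rupture (net): A_n = (5.0625 − 2×0.75)×0.25 = 0.89063 in² (U = 1.0, A_e = A_n). φR_n = 0.75 × 58 × 0.89063 = 38.7 kips.
Governing: min(149.1, 84.0, 41.0, 38.7) = 38.7 kips → net-section rupture.

38.7 kips (net-section rupture governs)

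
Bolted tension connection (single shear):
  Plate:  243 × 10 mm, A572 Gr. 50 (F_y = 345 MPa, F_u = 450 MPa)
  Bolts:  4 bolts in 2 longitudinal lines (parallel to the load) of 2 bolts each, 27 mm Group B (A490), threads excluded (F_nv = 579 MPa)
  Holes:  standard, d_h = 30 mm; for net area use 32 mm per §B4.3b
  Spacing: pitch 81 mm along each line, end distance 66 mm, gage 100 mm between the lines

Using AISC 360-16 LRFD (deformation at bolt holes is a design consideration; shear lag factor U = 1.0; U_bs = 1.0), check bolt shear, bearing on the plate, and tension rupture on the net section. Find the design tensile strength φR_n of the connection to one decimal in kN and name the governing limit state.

Bolt shear: A_b = π(27)²/4 = 572.56 mm². φR_n = 0.75 × 579 × 572.56 × 4 × 1 = 994.5 kN.
Bearing (10 mm plate, F_u = 450 MPa): end bolts L_c = 66 − 30/2 = 51, R_n = min(1.2×51×10×450, 2.4×27×10×450) = 275.4 kN/bolt; interior L_c = 81 − 30 = 51, R_n = 275.4 kN/bolt. φR_n = 0.75 × (2×275.4 + 2×275.4) = 826.2 kN.
Tension rupture (net): A_n = (243 − 2×32)×10 = 1790 mm² (U = 1.0, A_e = A_n). φR_n = 0.75 × 450 × 1790 = 604.1 kN.
Governing: min(994.5, 826.2, 604.1) = 604.1 kN → net-section rupture.

604.1 kN (net-section rupture governs)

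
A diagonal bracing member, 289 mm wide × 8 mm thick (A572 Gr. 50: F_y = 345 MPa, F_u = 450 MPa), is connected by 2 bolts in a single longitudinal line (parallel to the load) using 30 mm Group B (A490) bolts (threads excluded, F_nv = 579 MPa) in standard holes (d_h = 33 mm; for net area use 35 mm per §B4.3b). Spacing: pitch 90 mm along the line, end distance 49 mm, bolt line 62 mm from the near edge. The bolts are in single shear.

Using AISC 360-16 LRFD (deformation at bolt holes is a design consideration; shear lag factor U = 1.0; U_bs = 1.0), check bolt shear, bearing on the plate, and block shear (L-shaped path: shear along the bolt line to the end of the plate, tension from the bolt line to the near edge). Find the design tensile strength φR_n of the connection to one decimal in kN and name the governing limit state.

Bolt shear: A_b = π(30)²/4 = 706.86 mm². φR_n = 0.75 × 579 × 706.86 × 2 × 1 = 613.9 kN.
Bearing (8 mm plate, F_u = 450 MPa): end bolts L_c = 49 − 33/2 = 32.5, R_n = min(1.2×32.5×8×450, 2.4×30×8×450) = 140.4 kN/bolt; interior L_c = 90 − 33 = 57, R_n = 246.24 kN/bolt. φR_n = 0.75 × (1×140.4 + 1×246.24) = 290.0 kN.
Block shear: shear path 1×[49+1×90] = 1×139 mm, A_gv = 1112, A_nv = 1×(139 − 1.5×35)×8 = 692 mm²; tension to near edge: (62 − 0.5×35)×8 = 356 mm². R_n = min(0.6×450×692, 0.6×345×1112) + 1.0×450×356 = min(186.84, 230.18) + 160.2 = 347.04 kN. φR_n = 0.75 × 347.04 = 260.3 kN.
Governing: min(613.9, 290.0, 260.3) = 260.3 kN → block shear.

260.3 kN (block shear governs)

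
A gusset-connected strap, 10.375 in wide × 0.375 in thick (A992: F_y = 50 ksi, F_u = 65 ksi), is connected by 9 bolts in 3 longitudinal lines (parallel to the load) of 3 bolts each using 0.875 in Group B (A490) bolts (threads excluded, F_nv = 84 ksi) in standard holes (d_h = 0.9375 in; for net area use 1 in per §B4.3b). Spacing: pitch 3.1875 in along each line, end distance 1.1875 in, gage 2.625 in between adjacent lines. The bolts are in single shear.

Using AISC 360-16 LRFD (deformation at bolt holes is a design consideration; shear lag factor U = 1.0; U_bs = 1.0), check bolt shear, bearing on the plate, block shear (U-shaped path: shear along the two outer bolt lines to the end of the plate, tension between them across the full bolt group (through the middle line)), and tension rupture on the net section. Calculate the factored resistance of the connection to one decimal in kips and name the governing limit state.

134.8 kips (net-section rupture governs)

Bolt shear: A_b = π(0.875)²/4 = 0.60132 in². φR_n = 0.75 × 84 × 0.60132 × 9 × 1 = 340.9 kips.
Bearing (0.375 in plate, F_u = 65 ksi): end bolts L_c = 1.1875 − 0.9375/2 = 0.71875, R_n = min(1.2×0.71875×0.375×65, 2.4×0.875×0.375×65) = 21.023 kips/bolt; interior L_c = 3.1875 − 0.9375 = 2.25, R_n = 51.188 kips/bolt. φR_n = 0.75 × (3×21.023 + 6×51.188) = 277.6 kips.
Block shear: shear path 2×[1.1875+2×3.1875] = 2×7.5625 in, A_gv = 5.6719, A_nv = 2×(7.5625 − 2.5×1)×0.375 = 3.7969 in²; tension across gage: (5.25 − 2×1)×0.375 = 1.2188 in². R_n = min(0.6×65×3.7969, 0.6×50×5.6719) + 1.0×65×1.2188 = min(148.08, 170.16) + 79.222 = 227.3 kips. φR_n = 0.75 × 227.3 = 170.5 kips.
Tension rupture (net): A_n = (10.375 − 3×1)×0.375 = 2.7656 in² (U = 1.0, A_e = A_n). φR_n = 0.75 × 65 × 2.7656 = 134.8 kips.
Governing: min(340.9, 277.6, 170.5, 134.8) = 134.8 kips → net-section rupture.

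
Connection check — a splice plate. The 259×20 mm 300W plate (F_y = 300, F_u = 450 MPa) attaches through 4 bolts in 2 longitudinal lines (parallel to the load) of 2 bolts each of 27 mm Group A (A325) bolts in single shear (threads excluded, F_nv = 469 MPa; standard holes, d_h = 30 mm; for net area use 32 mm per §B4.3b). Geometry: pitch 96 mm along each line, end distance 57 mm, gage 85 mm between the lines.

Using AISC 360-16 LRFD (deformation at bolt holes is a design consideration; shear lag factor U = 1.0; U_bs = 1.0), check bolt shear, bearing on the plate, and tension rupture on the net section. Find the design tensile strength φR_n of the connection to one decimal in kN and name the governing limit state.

Bolt shear: A_b = π(27)²/4 = 572.56 mm². φR_n = 0.75 × 469 × 572.56 × 4 × 1 = 805.6 kN.
Bearing (20 mm plate, F_u = 450 MPa): end bolts L_c = 57 − 30/2 = 42, R_n = min(1.2×42×20×450, 2.4×27×20×450) = 453.6 kN/bolt; interior L_c = 96 − 30 = 66, R_n = 583.2 kN/bolt. φR_n = 0.75 × (2×453.6 + 2×583.2) = 1555.2 kN.
Tension rupture (net): A_n = (259 − 2×32)×20 = 3900 mm² (U = 1.0, A_e = A_n). φR_n = 0.75 × 450 × 3900 = 1316.3 kN.
Governing: min(805.6, 1555.2, 1316.3) = 805.6 kN → bolt shear.

805.6 kN (bolt shear governs)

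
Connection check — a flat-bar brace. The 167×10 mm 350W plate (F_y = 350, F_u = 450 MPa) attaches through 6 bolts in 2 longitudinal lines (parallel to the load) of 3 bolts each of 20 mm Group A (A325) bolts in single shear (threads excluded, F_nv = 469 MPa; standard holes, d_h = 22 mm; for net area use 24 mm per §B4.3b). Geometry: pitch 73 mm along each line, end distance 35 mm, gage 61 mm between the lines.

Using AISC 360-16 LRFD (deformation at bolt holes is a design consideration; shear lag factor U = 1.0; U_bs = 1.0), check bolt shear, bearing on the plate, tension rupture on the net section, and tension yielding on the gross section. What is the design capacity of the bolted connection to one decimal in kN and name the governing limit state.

401.6 kN (net-section rupture governs)

Bolt shear: A_b = π(20)²/4 = 314.16 mm². φR_n = 0.75 × 469 × 314.16 × 6 × 1 = 663.0 kN.
Bearing (10 mm plate, F_u = 450 MPa): end bolts L_c = 35 − 22/2 = 24, R_n = min(1.2×24×10×450, 2.4×20×10×450) = 129.6 kN/bolt; interior L_c = 73 − 22 = 51, R_n = 216 kN/bolt. φR_n = 0.75 × (2×129.6 + 4×216) = 842.4 kN.
Tension rupture (net): A_n = (167 − 2×24)×10 = 1190 mm² (U = 1.0, A_e = A_n). φR_n = 0.75 × 450 × 1190 = 401.6 kN.
Tension yield (gross): A_g = 167×10 = 1670 mm². φR_n = 0.90 × 350 × 1670 = 526.1 kN.
Governing: min(663.0, 842.4, 401.6, 526.1) = 401.6 kN → net-section rupture.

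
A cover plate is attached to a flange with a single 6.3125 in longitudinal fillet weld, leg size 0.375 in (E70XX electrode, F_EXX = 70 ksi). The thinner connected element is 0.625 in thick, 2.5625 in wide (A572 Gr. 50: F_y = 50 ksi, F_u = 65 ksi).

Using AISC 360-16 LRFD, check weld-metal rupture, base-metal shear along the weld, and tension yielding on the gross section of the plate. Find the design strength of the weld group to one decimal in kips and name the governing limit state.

Weld metal: throat = 0.707×0.375 = 0.26513 in, L = 6.3125 in. φR_n = 0.75 × 0.6 × 70 × 0.26513 × 6.3125 = 52.7 kips.
Base metal shear (0.625 in plate): yield φR_n = 1.0×0.6×50×0.625×6.3125 = 118.4 kips; rupture φR_n = 0.75×0.6×65×0.625×6.3125 = 115.4 kips; take 115.4 kips (rupture).
Tension yield (gross): A_g = 2.5625×0.625 = 1.6016 in². φR_n = 0.90 × 50 × 1.6016 = 72.1 kips.
Governing: min(52.7, 115.4, 72.1) = 52.7 kips → weld metal.

52.7 kips (weld metal governs)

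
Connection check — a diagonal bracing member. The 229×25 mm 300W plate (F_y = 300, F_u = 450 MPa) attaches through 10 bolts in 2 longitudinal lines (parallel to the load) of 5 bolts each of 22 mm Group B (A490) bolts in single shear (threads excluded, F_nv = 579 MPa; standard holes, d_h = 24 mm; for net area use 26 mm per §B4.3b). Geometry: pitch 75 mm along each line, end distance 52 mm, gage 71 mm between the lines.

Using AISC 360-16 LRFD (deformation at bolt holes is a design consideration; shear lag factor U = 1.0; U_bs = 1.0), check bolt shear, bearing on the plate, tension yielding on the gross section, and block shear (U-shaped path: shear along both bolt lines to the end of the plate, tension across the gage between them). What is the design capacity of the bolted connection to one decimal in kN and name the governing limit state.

Bolt shear: A_b = π(22)²/4 = 380.13 mm². φR_n = 0.75 × 579 × 380.13 × 10 × 1 = 1650.7 kN.
Bearing (25 mm plate, F_u = 450 MPa): end bolts L_c = 52 − 24/2 = 40, R_n = min(1.2×40×25×450, 2.4×22×25×450) = 540 kN/bolt; interior L_c = 75 − 24 = 51, R_n = 594 kN/bolt. φR_n = 0.75 × (2×540 + 8×594) = 4374.0 kN.
Tension yield (gross): A_g = 229×25 = 5725 mm². φR_n = 0.90 × 300 × 5725 = 1545.8 kN.
Block shear: shear path 2×[52+4×75] = 2×352 mm, A_gv = 17600, A_nv = 2×(352 − 4.5×26)×25 = 11750 mm²; tension across gage: (71 − 1×26)×25 = 1125 mm². R_n = min(0.6×450×11750, 0.6×300×17600) + 1.0×450×1125 = min(3172.5, 3168) + 506.25 = 3674.3 kN. φR_n = 0.75 × 3674.3 = 2755.7 kN.
Governing: min(1650.7, 4374.0, 1545.8, 2755.7) = 1545.8 kN → gross-section yield.

1545.8 kN (gross-section yield governs)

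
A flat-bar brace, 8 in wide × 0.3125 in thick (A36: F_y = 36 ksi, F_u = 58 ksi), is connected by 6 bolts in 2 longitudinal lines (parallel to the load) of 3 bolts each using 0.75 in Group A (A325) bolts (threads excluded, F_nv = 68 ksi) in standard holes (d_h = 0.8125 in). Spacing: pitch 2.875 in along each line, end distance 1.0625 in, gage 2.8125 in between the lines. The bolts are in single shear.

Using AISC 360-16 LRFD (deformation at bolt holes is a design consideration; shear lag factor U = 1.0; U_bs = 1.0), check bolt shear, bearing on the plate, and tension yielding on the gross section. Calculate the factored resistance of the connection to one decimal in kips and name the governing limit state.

Bolt shear: A_b = π(0.75)²/4 = 0.44179 in². φR_n = 0.75 × 68 × 0.44179 × 6 × 1 = 135.2 kips.
Bearing (0.3125 in plate, F_u = 58 ksi): end bolts L_c = 1.0625 − 0.8125/2 = 0.65625, R_n = min(1.2×0.65625×0.3125×58, 2.4×0.75×0.3125×58) = 14.273 kips/bolt; interior L_c = 2.875 − 0.8125 = 2.0625, R_n = 32.625 kips/bolt. φR_n = 0.75 × (2×14.273 + 4×32.625) = 119.3 kips.
Tension yield (gross): A_g = 8×0.3125 = 2.5 in². φR_n = 0.90 × 36 × 2.5 = 81.0 kips.
Governing: min(135.2, 119.3, 81.0) = 81.0 kips → gross-section yield.

81.0 kips (gross-section yield governs)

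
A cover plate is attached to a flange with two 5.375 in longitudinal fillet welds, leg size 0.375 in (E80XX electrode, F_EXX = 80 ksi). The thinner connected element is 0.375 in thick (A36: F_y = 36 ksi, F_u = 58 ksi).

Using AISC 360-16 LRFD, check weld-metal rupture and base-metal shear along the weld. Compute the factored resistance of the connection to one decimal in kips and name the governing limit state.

Weld metal: throat = 0.707×0.375 = 0.26513 in, L = 2×5.375 = 10.75 in. φR_n = 0.75 × 0.6 × 80 × 0.26513 × 10.75 = 102.6 kips.
Base metal shear (0.375 in plate): yield φR_n = 1.0×0.6×36×0.375×10.75 = 87.1 kips; rupture φR_n = 0.75×0.6×58×0.375×10.75 = 105.2 kips; take 87.1 kips (yield).
Governing: min(102.6, 87.1) = 87.1 kips → base-metal shear.

87.1 kips (base-metal shear governs)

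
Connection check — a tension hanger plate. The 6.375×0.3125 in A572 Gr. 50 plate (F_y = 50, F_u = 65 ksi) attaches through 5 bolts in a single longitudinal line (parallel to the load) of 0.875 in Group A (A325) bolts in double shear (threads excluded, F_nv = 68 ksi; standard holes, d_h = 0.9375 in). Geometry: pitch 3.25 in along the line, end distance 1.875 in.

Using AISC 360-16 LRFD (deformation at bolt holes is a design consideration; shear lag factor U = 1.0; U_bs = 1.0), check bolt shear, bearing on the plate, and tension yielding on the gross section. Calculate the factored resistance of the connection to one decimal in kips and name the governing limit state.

89.6 kips (gross-section yield governs)

Bolt shear: A_b = π(0.875)²/4 = 0.60132 in². φR_n = 0.75 × 68 × 0.60132 × 5 × 2 = 306.7 kips.
Bearing (0.3125 in plate, F_u = 65 ksi): end bolts L_c = 1.875 − 0.9375/2 = 1.40625, R_n = min(1.2×1.40625×0.3125×65, 2.4×0.875×0.3125×65) = 34.277 kips/bolt; interior L_c = 3.25 − 0.9375 = 2.3125, R_n = 42.656 kips/bolt. φR_n = 0.75 × (1×34.277 + 4×42.656) = 153.7 kips.
Tension yield (gross): A_g = 6.375×0.3125 = 1.9922 in². φR_n = 0.90 × 50 × 1.9922 = 89.6 kips.
Governing: min(306.7, 153.7, 89.6) = 89.6 kips → gross-section yield.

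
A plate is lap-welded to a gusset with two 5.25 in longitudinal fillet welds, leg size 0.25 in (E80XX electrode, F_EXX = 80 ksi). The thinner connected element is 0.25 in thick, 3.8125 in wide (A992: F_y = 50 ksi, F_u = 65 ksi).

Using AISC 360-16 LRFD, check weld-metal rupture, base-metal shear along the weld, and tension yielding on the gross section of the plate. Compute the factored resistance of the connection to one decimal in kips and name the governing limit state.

42.9 kips (gross-section yield governs)

Weld metal: throat = 0.707×0.25 = 0.17675 in, L = 2×5.25 = 10.5 in. φR_n = 0.75 × 0.6 × 80 × 0.17675 × 10.5 = 66.8 kips.
Base metal shear (0.25 in plate): yield φR_n = 1.0×0.6×50×0.25×10.5 = 78.8 kips; rupture φR_n = 0.75×0.6×65×0.25×10.5 = 76.8 kips; take 76.8 kips (rupture).
Tension yield (gross): A_g = 3.8125×0.25 = 0.95313 in². φR_n = 0.90 × 50 × 0.95313 = 42.9 kips.
Governing: min(66.8, 76.8, 42.9) = 42.9 kips → gross-section yield.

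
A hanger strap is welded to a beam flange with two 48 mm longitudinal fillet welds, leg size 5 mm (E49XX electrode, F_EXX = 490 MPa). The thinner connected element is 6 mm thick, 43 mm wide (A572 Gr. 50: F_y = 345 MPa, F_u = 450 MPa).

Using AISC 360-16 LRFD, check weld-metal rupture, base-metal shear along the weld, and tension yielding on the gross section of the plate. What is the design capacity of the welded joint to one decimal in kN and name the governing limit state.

Weld metal: throat = 0.707×5 = 3.535 mm, L = 2×48 = 96 mm. φR_n = 0.75 × 0.6 × 490 × 3.535 × 96 = 74.8 kN.
Base metal shear (6 mm plate): yield φR_n = 1.0×0.6×345×6×96 = 119.2 kN; rupture φR_n = 0.75×0.6×450×6×96 = 116.6 kN; take 116.6 kN (rupture).
Tension yield (gross): A_g = 43×6 = 258 mm². φR_n = 0.90 × 345 × 258 = 80.1 kN.
Governing: min(74.8, 116.6, 80.1) = 74.8 kN → weld metal.

74.8 kN (weld metal governs)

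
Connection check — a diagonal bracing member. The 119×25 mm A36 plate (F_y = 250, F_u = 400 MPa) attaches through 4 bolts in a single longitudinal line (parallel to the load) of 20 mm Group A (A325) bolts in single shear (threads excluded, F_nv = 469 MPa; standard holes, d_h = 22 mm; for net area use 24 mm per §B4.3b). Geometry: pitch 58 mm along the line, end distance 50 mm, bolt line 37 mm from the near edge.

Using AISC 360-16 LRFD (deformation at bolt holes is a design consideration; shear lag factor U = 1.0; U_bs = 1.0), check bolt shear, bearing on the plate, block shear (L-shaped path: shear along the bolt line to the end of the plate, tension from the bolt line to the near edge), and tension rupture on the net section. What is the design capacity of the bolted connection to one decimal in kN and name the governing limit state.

Bolt shear: A_b = π(20)²/4 = 314.16 mm². φR_n = 0.75 × 469 × 314.16 × 4 × 1 = 442.0 kN.
Bearing (25 mm plate, F_u = 400 MPa): end bolts L_c = 50 − 22/2 = 39, R_n = min(1.2×39×25×400, 2.4×20×25×400) = 468 kN/bolt; interior L_c = 58 − 22 = 36, R_n = 432 kN/bolt. φR_n = 0.75 × (1×468 + 3×432) = 1323.0 kN.
Block shear: shear path 1×[50+3×58] = 1×224 mm, A_gv = 5600, A_nv = 1×(224 − 3.5×24)×25 = 3500 mm²; tension to near edge: (37 − 0.5×24)×25 = 625 mm². R_n = min(0.6×400×3500, 0.6×250×5600) + 1.0×400×625 = min(840, 840) + 250 = 1090 kN. φR_n = 0.75 × 1090 = 817.5 kN.
Tension rupture (net): A_n = (119 − 1×24)×25 = 2375 mm² (U = 1.0, A_e = A_n). φR_n = 0.75 × 400 × 2375 = 712.5 kN.
Governing: min(442.0, 1323.0, 817.5, 712.5) = 442.0 kN → bolt shear.

442.0 kN (bolt shear governs)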